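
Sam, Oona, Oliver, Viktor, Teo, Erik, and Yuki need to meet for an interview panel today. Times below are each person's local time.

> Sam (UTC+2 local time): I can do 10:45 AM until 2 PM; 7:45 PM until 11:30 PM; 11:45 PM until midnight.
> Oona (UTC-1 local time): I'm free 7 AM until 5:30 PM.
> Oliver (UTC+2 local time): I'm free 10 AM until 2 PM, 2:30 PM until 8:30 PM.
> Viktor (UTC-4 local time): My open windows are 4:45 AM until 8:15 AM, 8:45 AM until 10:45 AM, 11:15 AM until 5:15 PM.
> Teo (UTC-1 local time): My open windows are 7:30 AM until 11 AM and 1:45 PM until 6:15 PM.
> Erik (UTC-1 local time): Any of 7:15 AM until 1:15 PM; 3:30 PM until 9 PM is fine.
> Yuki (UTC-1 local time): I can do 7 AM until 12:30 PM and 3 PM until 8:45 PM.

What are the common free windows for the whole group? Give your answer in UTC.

Sam in UTC: 08:45-12:00, 17:45-21:30, 21:45-22:00 (subtract 2h to convert from UTC+2).
Oona in UTC: 08:00-18:30 (add 1h to convert from UTC-1).
Oliver in UTC: 08:00-12:00, 12:30-18:30 (subtract 2h to convert from UTC+2).
Viktor in UTC: 08:45-12:15, 12:45-14:45, 15:15-21:15 (add 4h to convert from UTC-4).
Teo in UTC: 08:30-12:00, 14:45-19:15 (add 1h to convert from UTC-1).
Erik in UTC: 08:15-14:15, 16:30-22:00 (add 1h to convert from UTC-1).
Yuki in UTC: 08:00-13:30, 16:00-21:45 (add 1h to convert from UTC-1).
Sam ∩ Oona: 08:45-12:00, 17:45-18:30.
Sam ∩ Oona ∩ Oliver: 08:45-12:00, 17:45-18:30.
Sam ∩ Oona ∩ Oliver ∩ Viktor: 08:45-12:00, 17:45-18:30.
Sam ∩ Oona ∩ Oliver ∩ Viktor ∩ Teo: 08:45-12:00, 17:45-18:30.
Sam ∩ Oona ∩ Oliver ∩ Viktor ∩ Teo ∩ Erik: 08:45-12:00, 17:45-18:30.
Sam ∩ Oona ∩ Oliver ∩ Viktor ∩ Teo ∩ Erik ∩ Yuki: 08:45-12:00, 17:45-18:30.

08:45-12:00, 17:45-18:30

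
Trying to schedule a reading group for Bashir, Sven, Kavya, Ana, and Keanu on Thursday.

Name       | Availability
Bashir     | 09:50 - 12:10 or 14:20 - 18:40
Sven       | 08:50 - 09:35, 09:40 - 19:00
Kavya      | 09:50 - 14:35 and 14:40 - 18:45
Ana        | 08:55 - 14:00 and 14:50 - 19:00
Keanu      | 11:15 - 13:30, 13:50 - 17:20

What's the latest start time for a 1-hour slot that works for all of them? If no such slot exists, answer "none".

Bashir ∩ Sven: 09:50-12:10, 14:20-18:40.
Bashir ∩ Sven ∩ Kavya: 09:50-12:10, 14:20-14:35, 14:40-18:40.
Bashir ∩ Sven ∩ Kavya ∩ Ana: 09:50-12:10, 14:50-18:40.
Bashir ∩ Sven ∩ Kavya ∩ Ana ∩ Keanu: 11:15-12:10, 14:50-17:20.
So the common availability across everyone is 11:15-12:10, 14:50-17:20.
The last common window of at least 60 minutes is 14:50-17:20; a 60-minute meeting can start as late as 16:20 and still end by 17:20.

16:20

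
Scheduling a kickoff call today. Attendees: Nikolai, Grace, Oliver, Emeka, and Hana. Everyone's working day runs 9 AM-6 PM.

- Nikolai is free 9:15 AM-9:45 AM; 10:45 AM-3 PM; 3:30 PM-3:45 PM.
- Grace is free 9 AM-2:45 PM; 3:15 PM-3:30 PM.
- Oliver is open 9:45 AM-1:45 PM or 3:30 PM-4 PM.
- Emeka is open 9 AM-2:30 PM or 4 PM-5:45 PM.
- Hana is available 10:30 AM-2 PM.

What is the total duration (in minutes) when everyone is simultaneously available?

Nikolai ∩ Grace: 09:15-09:45, 10:45-14:45.
Nikolai ∩ Grace ∩ Oliver: 10:45-13:45.
Nikolai ∩ Grace ∩ Oliver ∩ Emeka: 10:45-13:45.
Nikolai ∩ Grace ∩ Oliver ∩ Emeka ∩ Hana: 10:45-13:45.
That's a single block of 180 minutes.

180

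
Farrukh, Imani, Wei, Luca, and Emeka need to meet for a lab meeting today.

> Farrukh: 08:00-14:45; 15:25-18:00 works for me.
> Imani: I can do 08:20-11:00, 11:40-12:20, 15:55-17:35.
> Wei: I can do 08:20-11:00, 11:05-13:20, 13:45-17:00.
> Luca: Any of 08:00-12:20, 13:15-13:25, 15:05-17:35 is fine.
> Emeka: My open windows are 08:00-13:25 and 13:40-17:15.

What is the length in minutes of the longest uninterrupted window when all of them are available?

160

Farrukh ∩ Imani: 08:20-11:00, 11:40-12:20, 15:55-17:35.
Farrukh ∩ Imani ∩ Wei: 08:20-11:00, 11:40-12:20, 15:55-17:00.
Farrukh ∩ Imani ∩ Wei ∩ Luca: 08:20-11:00, 11:40-12:20, 15:55-17:00.
Farrukh ∩ Imani ∩ Wei ∩ Luca ∩ Emeka: 08:20-11:00, 11:40-12:20, 15:55-17:00.
The longest is 08:20-11:00 at 160 minutes.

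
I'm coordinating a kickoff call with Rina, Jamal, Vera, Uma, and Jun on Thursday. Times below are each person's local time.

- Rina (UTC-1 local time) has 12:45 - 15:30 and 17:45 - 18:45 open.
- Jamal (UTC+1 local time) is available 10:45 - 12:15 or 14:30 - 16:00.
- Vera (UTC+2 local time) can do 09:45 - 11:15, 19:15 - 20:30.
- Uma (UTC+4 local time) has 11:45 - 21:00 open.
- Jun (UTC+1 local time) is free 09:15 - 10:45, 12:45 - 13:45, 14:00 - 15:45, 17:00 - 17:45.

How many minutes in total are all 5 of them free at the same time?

Rina in UTC: 13:45-16:30, 18:45-19:45 (add 1h to convert from UTC-1).
Jamal in UTC: 09:45-11:15, 13:30-15:00 (subtract 1h to convert from UTC+1).
Vera in UTC: 07:45-09:15, 17:15-18:30 (subtract 2h to convert from UTC+2).
Uma in UTC: 07:45-17:00 (subtract 4h to convert from UTC+4).
Jun in UTC: 08:15-09:45, 11:45-12:45, 13:00-14:45, 16:00-16:45 (subtract 1h to convert from UTC+1).
Rina ∩ Jamal: 13:45-15:00.
Rina ∩ Jamal ∩ Vera: ∅.
Rina ∩ Jamal ∩ Vera ∩ Uma: ∅.
Rina ∩ Jamal ∩ Vera ∩ Uma ∩ Jun: ∅.
There is no time when everyone is free.
There is no common window, so the total is 0 minutes.

0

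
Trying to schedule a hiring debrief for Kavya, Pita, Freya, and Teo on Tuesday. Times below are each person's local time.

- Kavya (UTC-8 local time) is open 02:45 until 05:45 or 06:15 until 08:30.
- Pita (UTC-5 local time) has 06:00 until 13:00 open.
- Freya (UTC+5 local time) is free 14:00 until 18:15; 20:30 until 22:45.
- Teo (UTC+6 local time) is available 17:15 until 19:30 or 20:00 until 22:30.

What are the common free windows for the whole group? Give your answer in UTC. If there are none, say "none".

11:15-13:15, 15:30-16:30

Kavya in UTC: 10:45-13:45, 14:15-16:30 (add 8h to convert from UTC-8).
Pita in UTC: 11:00-18:00 (add 5h to convert from UTC-5).
Freya in UTC: 09:00-13:15, 15:30-17:45 (subtract 5h to convert from UTC+5).
Teo in UTC: 11:15-13:30, 14:00-16:30 (subtract 6h to convert from UTC+6).
Kavya ∩ Pita: 11:00-13:45, 14:15-16:30.
Kavya ∩ Pita ∩ Freya: 11:00-13:15, 15:30-16:30.
Kavya ∩ Pita ∩ Freya ∩ Teo: 11:15-13:15, 15:30-16:30.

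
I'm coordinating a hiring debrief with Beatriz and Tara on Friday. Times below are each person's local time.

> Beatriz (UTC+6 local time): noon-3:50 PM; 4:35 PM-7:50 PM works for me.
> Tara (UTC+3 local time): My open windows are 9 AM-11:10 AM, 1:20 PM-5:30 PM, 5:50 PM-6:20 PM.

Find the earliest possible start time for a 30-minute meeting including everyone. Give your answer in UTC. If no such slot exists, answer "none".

Beatriz in UTC: 06:00-09:50, 10:35-13:50 (subtract 6h to convert from UTC+6).
Tara in UTC: 06:00-08:10, 10:20-14:30, 14:50-15:20 (subtract 3h to convert from UTC+3).
Beatriz ∩ Tara: 06:00-08:10, 10:35-13:50.
So the common availability across everyone is 06:00-08:10, 10:35-13:50.
The first common window of at least 30 minutes is 06:00-08:10, so the earliest start is 06:00.

06:00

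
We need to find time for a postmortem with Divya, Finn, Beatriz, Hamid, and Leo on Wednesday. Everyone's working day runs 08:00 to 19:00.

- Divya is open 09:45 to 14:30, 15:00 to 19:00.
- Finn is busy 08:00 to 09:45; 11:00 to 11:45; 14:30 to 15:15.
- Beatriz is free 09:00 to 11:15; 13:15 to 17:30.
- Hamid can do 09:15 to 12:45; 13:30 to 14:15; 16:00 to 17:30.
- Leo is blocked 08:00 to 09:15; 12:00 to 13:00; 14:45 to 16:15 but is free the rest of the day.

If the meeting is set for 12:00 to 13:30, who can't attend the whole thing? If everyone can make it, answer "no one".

Beatriz, Hamid, Leo

Divya free: 09:45-14:30, 15:00-19:00.
Finn free: 09:45-11:00, 11:45-14:30, 15:15-19:00 (invert busy blocks within the working day).
Beatriz free: 09:00-11:15, 13:15-17:30.
Hamid free: 09:15-12:45, 13:30-14:15, 16:00-17:30.
Leo free: 09:15-12:00, 13:00-14:45, 16:15-19:00 (invert busy blocks within the working day).
Divya: free for 12:00-13:30. Finn: free for 12:00-13:30. Beatriz: not fully free for 12:00-13:30. Hamid: not fully free for 12:00-13:30. Leo: not fully free for 12:00-13:30.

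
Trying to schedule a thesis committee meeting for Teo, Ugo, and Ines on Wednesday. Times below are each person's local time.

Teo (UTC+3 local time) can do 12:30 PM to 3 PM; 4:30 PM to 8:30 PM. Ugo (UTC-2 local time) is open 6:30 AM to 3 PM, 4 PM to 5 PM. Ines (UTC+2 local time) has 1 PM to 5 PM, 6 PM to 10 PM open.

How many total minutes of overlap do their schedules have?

210

Teo in UTC: 09:30-12:00, 13:30-17:30 (subtract 3h to convert from UTC+3).
Ugo in UTC: 08:30-17:00, 18:00-19:00 (add 2h to convert from UTC-2).
Ines in UTC: 11:00-15:00, 16:00-20:00 (subtract 2h to convert from UTC+2).
Teo ∩ Ugo: 09:30-12:00, 13:30-17:00.
Teo ∩ Ugo ∩ Ines: 11:00-12:00, 13:30-15:00, 16:00-17:00.
Those are the intersection windows.
Summing the common windows: 60 + 90 + 60 = 210 minutes.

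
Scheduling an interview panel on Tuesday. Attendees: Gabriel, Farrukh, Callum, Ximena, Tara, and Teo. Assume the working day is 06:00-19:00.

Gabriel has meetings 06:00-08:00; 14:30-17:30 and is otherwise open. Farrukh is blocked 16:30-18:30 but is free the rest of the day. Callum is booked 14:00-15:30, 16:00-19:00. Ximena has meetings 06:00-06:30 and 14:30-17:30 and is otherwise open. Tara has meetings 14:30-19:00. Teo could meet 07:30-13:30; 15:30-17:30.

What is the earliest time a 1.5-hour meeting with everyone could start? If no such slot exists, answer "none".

08:00

Gabriel free: 08:00-14:30, 17:30-19:00 (invert busy blocks within the working day).
Farrukh free: 06:00-16:30, 18:30-19:00 (invert busy blocks within the working day).
Callum free: 06:00-14:00, 15:30-16:00 (invert busy blocks within the working day).
Ximena free: 06:30-14:30, 17:30-19:00 (invert busy blocks within the working day).
Tara free: 06:00-14:30 (invert busy blocks within the working day).
Teo free: 07:30-13:30, 15:30-17:30.
Gabriel ∩ Farrukh: 08:00-14:30, 18:30-19:00.
Gabriel ∩ Farrukh ∩ Callum: 08:00-14:00.
Gabriel ∩ Farrukh ∩ Callum ∩ Ximena: 08:00-14:00.
Gabriel ∩ Farrukh ∩ Callum ∩ Ximena ∩ Tara: 08:00-14:00.
Gabriel ∩ Farrukh ∩ Callum ∩ Ximena ∩ Tara ∩ Teo: 08:00-13:30.
So the common availability across everyone is 08:00-13:30.
The first common window of at least 90 minutes is 08:00-13:30, so the earliest start is 08:00.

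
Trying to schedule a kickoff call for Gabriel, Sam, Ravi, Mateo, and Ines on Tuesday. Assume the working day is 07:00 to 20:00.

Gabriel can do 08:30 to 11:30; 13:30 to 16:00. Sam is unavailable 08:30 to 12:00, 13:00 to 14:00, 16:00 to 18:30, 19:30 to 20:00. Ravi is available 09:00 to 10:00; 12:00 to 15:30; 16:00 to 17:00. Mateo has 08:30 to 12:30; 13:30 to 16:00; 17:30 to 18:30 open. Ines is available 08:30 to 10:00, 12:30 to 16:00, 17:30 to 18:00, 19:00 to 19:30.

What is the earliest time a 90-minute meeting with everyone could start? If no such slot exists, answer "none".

Gabriel free: 08:30-11:30, 13:30-16:00.
Sam free: 07:00-08:30, 12:00-13:00, 14:00-16:00, 18:30-19:30 (invert busy blocks within the working day).
Ravi free: 09:00-10:00, 12:00-15:30, 16:00-17:00.
Mateo free: 08:30-12:30, 13:30-16:00, 17:30-18:30.
Ines free: 08:30-10:00, 12:30-16:00, 17:30-18:00, 19:00-19:30.
Gabriel ∩ Sam: 14:00-16:00.
Gabriel ∩ Sam ∩ Ravi: 14:00-15:30.
Gabriel ∩ Sam ∩ Ravi ∩ Mateo: 14:00-15:30.
Gabriel ∩ Sam ∩ Ravi ∩ Mateo ∩ Ines: 14:00-15:30.
The first common window of at least 90 minutes is 14:00-15:30, so the earliest start is 14:00.

14:00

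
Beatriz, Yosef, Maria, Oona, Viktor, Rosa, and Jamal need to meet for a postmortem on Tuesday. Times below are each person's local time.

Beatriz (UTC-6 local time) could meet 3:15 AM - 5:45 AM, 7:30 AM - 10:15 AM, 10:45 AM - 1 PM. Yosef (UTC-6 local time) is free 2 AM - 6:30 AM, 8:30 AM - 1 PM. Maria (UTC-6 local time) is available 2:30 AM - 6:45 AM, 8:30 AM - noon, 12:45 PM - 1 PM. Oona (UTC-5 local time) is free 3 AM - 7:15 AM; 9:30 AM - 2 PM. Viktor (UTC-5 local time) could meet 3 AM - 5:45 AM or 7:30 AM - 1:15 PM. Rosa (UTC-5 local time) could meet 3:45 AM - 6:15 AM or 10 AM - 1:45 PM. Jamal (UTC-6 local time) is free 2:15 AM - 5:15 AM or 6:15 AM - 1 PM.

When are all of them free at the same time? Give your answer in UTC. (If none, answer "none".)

09:15-10:45, 15:00-16:15, 16:45-18:00

Beatriz in UTC: 09:15-11:45, 13:30-16:15, 16:45-19:00 (add 6h to convert from UTC-6).
Yosef in UTC: 08:00-12:30, 14:30-19:00 (add 6h to convert from UTC-6).
Maria in UTC: 08:30-12:45, 14:30-18:00, 18:45-19:00 (add 6h to convert from UTC-6).
Oona in UTC: 08:00-12:15, 14:30-19:00 (add 5h to convert from UTC-5).
Viktor in UTC: 08:00-10:45, 12:30-18:15 (add 5h to convert from UTC-5).
Rosa in UTC: 08:45-11:15, 15:00-18:45 (add 5h to convert from UTC-5).
Jamal in UTC: 08:15-11:15, 12:15-19:00 (add 6h to convert from UTC-6).
Beatriz ∩ Yosef: 09:15-11:45, 14:30-16:15, 16:45-19:00.
Beatriz ∩ Yosef ∩ Maria: 09:15-11:45, 14:30-16:15, 16:45-18:00, 18:45-19:00.
Beatriz ∩ Yosef ∩ Maria ∩ Oona: 09:15-11:45, 14:30-16:15, 16:45-18:00, 18:45-19:00.
Beatriz ∩ Yosef ∩ Maria ∩ Oona ∩ Viktor: 09:15-10:45, 14:30-16:15, 16:45-18:00.
Beatriz ∩ Yosef ∩ Maria ∩ Oona ∩ Viktor ∩ Rosa: 09:15-10:45, 15:00-16:15, 16:45-18:00.
Beatriz ∩ Yosef ∩ Maria ∩ Oona ∩ Viktor ∩ Rosa ∩ Jamal: 09:15-10:45, 15:00-16:15, 16:45-18:00.
So the common availability across everyone is 09:15-10:45, 15:00-16:15, 16:45-18:00.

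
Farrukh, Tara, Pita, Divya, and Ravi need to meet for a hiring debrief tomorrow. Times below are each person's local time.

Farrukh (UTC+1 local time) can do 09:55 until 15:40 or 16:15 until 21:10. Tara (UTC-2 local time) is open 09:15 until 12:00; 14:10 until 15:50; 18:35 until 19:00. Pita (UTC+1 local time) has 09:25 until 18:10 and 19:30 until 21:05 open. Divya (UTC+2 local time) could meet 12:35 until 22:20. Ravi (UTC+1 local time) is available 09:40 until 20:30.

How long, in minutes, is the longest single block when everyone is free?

165

Farrukh in UTC: 08:55-14:40, 15:15-20:10 (subtract 1h to convert from UTC+1).
Tara in UTC: 11:15-14:00, 16:10-17:50, 20:35-21:00 (add 2h to convert from UTC-2).
Pita in UTC: 08:25-17:10, 18:30-20:05 (subtract 1h to convert from UTC+1).
Divya in UTC: 10:35-20:20 (subtract 2h to convert from UTC+2).
Ravi in UTC: 08:40-19:30 (subtract 1h to convert from UTC+1).
Farrukh ∩ Tara: 11:15-14:00, 16:10-17:50.
Farrukh ∩ Tara ∩ Pita: 11:15-14:00, 16:10-17:10.
Farrukh ∩ Tara ∩ Pita ∩ Divya: 11:15-14:00, 16:10-17:10.
Farrukh ∩ Tara ∩ Pita ∩ Divya ∩ Ravi: 11:15-14:00, 16:10-17:10.
So the common availability across everyone is 11:15-14:00, 16:10-17:10.
The longest is 11:15-14:00 at 165 minutes.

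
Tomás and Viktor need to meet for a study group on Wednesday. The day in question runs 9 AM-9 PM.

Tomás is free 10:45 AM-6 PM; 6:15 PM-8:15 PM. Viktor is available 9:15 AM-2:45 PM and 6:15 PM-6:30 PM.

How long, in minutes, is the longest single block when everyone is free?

Tomás ∩ Viktor: 10:45-14:45, 18:15-18:30.
The longest is 10:45-14:45 at 240 minutes.

240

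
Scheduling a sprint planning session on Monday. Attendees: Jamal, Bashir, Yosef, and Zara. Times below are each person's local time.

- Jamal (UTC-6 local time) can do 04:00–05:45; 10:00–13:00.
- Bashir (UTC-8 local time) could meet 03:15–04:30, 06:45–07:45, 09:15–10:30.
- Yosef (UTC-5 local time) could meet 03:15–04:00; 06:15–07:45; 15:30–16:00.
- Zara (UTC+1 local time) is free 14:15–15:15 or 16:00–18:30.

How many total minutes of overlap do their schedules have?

Jamal in UTC: 10:00-11:45, 16:00-19:00 (add 6h to convert from UTC-6).
Bashir in UTC: 11:15-12:30, 14:45-15:45, 17:15-18:30 (add 8h to convert from UTC-8).
Yosef in UTC: 08:15-09:00, 11:15-12:45, 20:30-21:00 (add 5h to convert from UTC-5).
Zara in UTC: 13:15-14:15, 15:00-17:30 (subtract 1h to convert from UTC+1).
Jamal ∩ Bashir: 11:15-11:45, 17:15-18:30.
Jamal ∩ Bashir ∩ Yosef: 11:15-11:45.
Jamal ∩ Bashir ∩ Yosef ∩ Zara: ∅.
There is no time when everyone is free.
There is no common window, so the total is 0 minutes.

0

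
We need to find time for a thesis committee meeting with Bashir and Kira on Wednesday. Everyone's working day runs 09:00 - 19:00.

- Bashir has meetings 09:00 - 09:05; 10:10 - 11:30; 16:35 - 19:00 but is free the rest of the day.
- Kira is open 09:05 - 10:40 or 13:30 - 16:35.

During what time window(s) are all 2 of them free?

09:05-10:10, 13:30-16:35

Bashir free: 09:05-10:10, 11:30-16:35 (invert busy blocks within the working day).
Kira free: 09:05-10:40, 13:30-16:35.
Bashir ∩ Kira: 09:05-10:10, 13:30-16:35.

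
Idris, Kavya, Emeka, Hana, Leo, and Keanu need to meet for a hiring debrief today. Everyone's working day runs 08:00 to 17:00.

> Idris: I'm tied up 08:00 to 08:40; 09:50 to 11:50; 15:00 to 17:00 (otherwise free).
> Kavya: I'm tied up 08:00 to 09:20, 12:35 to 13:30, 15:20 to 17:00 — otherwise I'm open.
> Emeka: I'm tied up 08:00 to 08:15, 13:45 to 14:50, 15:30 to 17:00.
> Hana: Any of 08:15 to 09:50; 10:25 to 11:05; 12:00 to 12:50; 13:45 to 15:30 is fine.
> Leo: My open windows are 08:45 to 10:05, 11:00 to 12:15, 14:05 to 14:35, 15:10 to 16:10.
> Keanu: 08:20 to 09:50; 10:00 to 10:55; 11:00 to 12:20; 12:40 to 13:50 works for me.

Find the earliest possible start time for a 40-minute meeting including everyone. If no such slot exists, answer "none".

Idris free: 08:40-09:50, 11:50-15:00 (invert busy blocks within the working day).
Kavya free: 09:20-12:35, 13:30-15:20 (invert busy blocks within the working day).
Emeka free: 08:15-13:45, 14:50-15:30 (invert busy blocks within the working day).
Hana free: 08:15-09:50, 10:25-11:05, 12:00-12:50, 13:45-15:30.
Leo free: 08:45-10:05, 11:00-12:15, 14:05-14:35, 15:10-16:10.
Keanu free: 08:20-09:50, 10:00-10:55, 11:00-12:20, 12:40-13:50.
Idris ∩ Kavya: 09:20-09:50, 11:50-12:35, 13:30-15:00.
Idris ∩ Kavya ∩ Emeka: 09:20-09:50, 11:50-12:35, 13:30-13:45, 14:50-15:00.
Idris ∩ Kavya ∩ Emeka ∩ Hana: 09:20-09:50, 12:00-12:35, 14:50-15:00.
Idris ∩ Kavya ∩ Emeka ∩ Hana ∩ Leo: 09:20-09:50, 12:00-12:15.
Idris ∩ Kavya ∩ Emeka ∩ Hana ∩ Leo ∩ Keanu: 09:20-09:50, 12:00-12:15.
Those are the intersection windows.
No common window is at least 40 minutes long.

none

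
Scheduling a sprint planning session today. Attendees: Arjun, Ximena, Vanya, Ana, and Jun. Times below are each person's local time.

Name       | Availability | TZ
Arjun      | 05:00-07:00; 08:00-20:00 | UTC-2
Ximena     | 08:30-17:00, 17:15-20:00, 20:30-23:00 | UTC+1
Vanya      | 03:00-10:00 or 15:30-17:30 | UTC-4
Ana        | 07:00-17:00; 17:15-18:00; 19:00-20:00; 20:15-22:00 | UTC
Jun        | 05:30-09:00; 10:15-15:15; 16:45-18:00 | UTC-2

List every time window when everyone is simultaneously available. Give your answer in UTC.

07:30-09:00, 10:00-11:00, 12:15-14:00, 19:30-20:00

Arjun in UTC: 07:00-09:00, 10:00-22:00 (add 2h to convert from UTC-2).
Ximena in UTC: 07:30-16:00, 16:15-19:00, 19:30-22:00 (subtract 1h to convert from UTC+1).
Vanya in UTC: 07:00-14:00, 19:30-21:30 (add 4h to convert from UTC-4).
Ana in UTC: 07:00-17:00, 17:15-18:00, 19:00-20:00, 20:15-22:00.
Jun in UTC: 07:30-11:00, 12:15-17:15, 18:45-20:00 (add 2h to convert from UTC-2).
Arjun ∩ Ximena: 07:30-09:00, 10:00-16:00, 16:15-19:00, 19:30-22:00.
Arjun ∩ Ximena ∩ Vanya: 07:30-09:00, 10:00-14:00, 19:30-21:30.
Arjun ∩ Ximena ∩ Vanya ∩ Ana: 07:30-09:00, 10:00-14:00, 19:30-20:00, 20:15-21:30.
Arjun ∩ Ximena ∩ Vanya ∩ Ana ∩ Jun: 07:30-09:00, 10:00-11:00, 12:15-14:00, 19:30-20:00.
Those are the intersection windows.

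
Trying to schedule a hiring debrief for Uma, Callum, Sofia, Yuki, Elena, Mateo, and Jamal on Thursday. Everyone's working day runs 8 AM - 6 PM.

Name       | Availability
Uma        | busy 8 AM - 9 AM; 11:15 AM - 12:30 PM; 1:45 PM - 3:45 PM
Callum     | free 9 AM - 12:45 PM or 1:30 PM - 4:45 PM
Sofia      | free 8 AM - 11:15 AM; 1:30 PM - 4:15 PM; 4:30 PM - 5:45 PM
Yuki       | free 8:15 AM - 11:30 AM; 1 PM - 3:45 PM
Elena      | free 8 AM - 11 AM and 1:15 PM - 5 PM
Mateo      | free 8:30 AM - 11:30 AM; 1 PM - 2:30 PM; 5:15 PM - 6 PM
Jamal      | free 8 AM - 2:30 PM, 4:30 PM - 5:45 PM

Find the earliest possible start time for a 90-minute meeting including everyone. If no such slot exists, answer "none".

09:00

Uma free: 09:00-11:15, 12:30-13:45, 15:45-18:00 (invert busy blocks within the working day).
Callum free: 09:00-12:45, 13:30-16:45.
Sofia free: 08:00-11:15, 13:30-16:15, 16:30-17:45.
Yuki free: 08:15-11:30, 13:00-15:45.
Elena free: 08:00-11:00, 13:15-17:00.
Mateo free: 08:30-11:30, 13:00-14:30, 17:15-18:00.
Jamal free: 08:00-14:30, 16:30-17:45.
Uma ∩ Callum: 09:00-11:15, 12:30-12:45, 13:30-13:45, 15:45-16:45.
Uma ∩ Callum ∩ Sofia: 09:00-11:15, 13:30-13:45, 15:45-16:15, 16:30-16:45.
Uma ∩ Callum ∩ Sofia ∩ Yuki: 09:00-11:15, 13:30-13:45.
Uma ∩ Callum ∩ Sofia ∩ Yuki ∩ Elena: 09:00-11:00, 13:30-13:45.
Uma ∩ Callum ∩ Sofia ∩ Yuki ∩ Elena ∩ Mateo: 09:00-11:00, 13:30-13:45.
Uma ∩ Callum ∩ Sofia ∩ Yuki ∩ Elena ∩ Mateo ∩ Jamal: 09:00-11:00, 13:30-13:45.
The first common window of at least 90 minutes is 09:00-11:00, so the earliest start is 09:00.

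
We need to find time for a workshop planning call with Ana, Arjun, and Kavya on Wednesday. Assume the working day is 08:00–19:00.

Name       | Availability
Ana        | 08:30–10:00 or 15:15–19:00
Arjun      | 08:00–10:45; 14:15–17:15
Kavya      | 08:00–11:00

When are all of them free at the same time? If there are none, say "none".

Ana ∩ Arjun: 08:30-10:00, 15:15-17:15.
Ana ∩ Arjun ∩ Kavya: 08:30-10:00.

08:30-10:00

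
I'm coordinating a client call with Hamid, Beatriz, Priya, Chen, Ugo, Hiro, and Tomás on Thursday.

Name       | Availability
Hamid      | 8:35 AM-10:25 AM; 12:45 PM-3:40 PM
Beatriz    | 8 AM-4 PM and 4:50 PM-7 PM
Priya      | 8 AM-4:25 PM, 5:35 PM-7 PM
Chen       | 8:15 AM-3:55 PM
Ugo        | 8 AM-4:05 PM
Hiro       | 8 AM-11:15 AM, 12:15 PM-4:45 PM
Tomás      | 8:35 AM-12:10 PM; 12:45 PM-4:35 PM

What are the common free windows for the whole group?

08:35-10:25, 12:45-15:40

Hamid ∩ Beatriz: 08:35-10:25, 12:45-15:40.
Hamid ∩ Beatriz ∩ Priya: 08:35-10:25, 12:45-15:40.
Hamid ∩ Beatriz ∩ Priya ∩ Chen: 08:35-10:25, 12:45-15:40.
Hamid ∩ Beatriz ∩ Priya ∩ Chen ∩ Ugo: 08:35-10:25, 12:45-15:40.
Hamid ∩ Beatriz ∩ Priya ∩ Chen ∩ Ugo ∩ Hiro: 08:35-10:25, 12:45-15:40.
Hamid ∩ Beatriz ∩ Priya ∩ Chen ∩ Ugo ∩ Hiro ∩ Tomás: 08:35-10:25, 12:45-15:40.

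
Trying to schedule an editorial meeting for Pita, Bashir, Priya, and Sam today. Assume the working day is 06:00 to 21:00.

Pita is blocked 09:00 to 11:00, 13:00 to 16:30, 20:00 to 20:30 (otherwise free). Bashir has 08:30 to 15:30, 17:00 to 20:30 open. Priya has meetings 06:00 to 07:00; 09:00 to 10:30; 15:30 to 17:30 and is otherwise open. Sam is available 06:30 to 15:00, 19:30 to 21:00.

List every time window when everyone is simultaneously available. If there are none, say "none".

08:30-09:00, 11:00-13:00, 19:30-20:00

Pita free: 06:00-09:00, 11:00-13:00, 16:30-20:00, 20:30-21:00 (invert busy blocks within the working day).
Bashir free: 08:30-15:30, 17:00-20:30.
Priya free: 07:00-09:00, 10:30-15:30, 17:30-21:00 (invert busy blocks within the working day).
Sam free: 06:30-15:00, 19:30-21:00.
Pita ∩ Bashir: 08:30-09:00, 11:00-13:00, 17:00-20:00.
Pita ∩ Bashir ∩ Priya: 08:30-09:00, 11:00-13:00, 17:30-20:00.
Pita ∩ Bashir ∩ Priya ∩ Sam: 08:30-09:00, 11:00-13:00, 19:30-20:00.
So the common availability across everyone is 08:30-09:00, 11:00-13:00, 19:30-20:00.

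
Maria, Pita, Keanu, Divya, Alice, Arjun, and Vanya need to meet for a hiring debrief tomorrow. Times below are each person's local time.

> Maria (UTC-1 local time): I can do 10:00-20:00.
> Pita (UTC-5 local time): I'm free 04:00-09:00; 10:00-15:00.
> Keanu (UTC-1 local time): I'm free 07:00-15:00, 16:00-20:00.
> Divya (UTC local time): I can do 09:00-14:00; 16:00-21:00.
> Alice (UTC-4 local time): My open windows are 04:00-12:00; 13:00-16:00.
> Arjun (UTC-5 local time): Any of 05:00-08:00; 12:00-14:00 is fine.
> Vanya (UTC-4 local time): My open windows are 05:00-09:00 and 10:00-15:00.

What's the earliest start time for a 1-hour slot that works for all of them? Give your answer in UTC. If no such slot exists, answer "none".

Maria in UTC: 11:00-21:00 (add 1h to convert from UTC-1).
Pita in UTC: 09:00-14:00, 15:00-20:00 (add 5h to convert from UTC-5).
Keanu in UTC: 08:00-16:00, 17:00-21:00 (add 1h to convert from UTC-1).
Divya in UTC: 09:00-14:00, 16:00-21:00.
Alice in UTC: 08:00-16:00, 17:00-20:00 (add 4h to convert from UTC-4).
Arjun in UTC: 10:00-13:00, 17:00-19:00 (add 5h to convert from UTC-5).
Vanya in UTC: 09:00-13:00, 14:00-19:00 (add 4h to convert from UTC-4).
Maria ∩ Pita: 11:00-14:00, 15:00-20:00.
Maria ∩ Pita ∩ Keanu: 11:00-14:00, 15:00-16:00, 17:00-20:00.
Maria ∩ Pita ∩ Keanu ∩ Divya: 11:00-14:00, 17:00-20:00.
Maria ∩ Pita ∩ Keanu ∩ Divya ∩ Alice: 11:00-14:00, 17:00-20:00.
Maria ∩ Pita ∩ Keanu ∩ Divya ∩ Alice ∩ Arjun: 11:00-13:00, 17:00-19:00.
Maria ∩ Pita ∩ Keanu ∩ Divya ∩ Alice ∩ Arjun ∩ Vanya: 11:00-13:00, 17:00-19:00.
Those are the intersection windows.
The first common window of at least 60 minutes is 11:00-13:00, so the earliest start is 11:00.

11:00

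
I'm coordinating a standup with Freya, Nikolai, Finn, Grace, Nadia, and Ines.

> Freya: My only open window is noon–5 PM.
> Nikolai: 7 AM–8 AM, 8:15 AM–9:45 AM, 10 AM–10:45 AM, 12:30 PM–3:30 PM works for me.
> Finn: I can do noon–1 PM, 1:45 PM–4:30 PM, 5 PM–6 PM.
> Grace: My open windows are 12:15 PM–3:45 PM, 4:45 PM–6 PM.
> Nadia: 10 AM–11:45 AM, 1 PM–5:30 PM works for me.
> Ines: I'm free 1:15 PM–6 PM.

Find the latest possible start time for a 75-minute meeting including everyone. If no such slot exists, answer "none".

Freya ∩ Nikolai: 12:30-15:30.
Freya ∩ Nikolai ∩ Finn: 12:30-13:00, 13:45-15:30.
Freya ∩ Nikolai ∩ Finn ∩ Grace: 12:30-13:00, 13:45-15:30.
Freya ∩ Nikolai ∩ Finn ∩ Grace ∩ Nadia: 13:45-15:30.
Freya ∩ Nikolai ∩ Finn ∩ Grace ∩ Nadia ∩ Ines: 13:45-15:30.
The last common window of at least 75 minutes is 13:45-15:30; a 75-minute meeting can start as late as 14:15 and still end by 15:30.

14:15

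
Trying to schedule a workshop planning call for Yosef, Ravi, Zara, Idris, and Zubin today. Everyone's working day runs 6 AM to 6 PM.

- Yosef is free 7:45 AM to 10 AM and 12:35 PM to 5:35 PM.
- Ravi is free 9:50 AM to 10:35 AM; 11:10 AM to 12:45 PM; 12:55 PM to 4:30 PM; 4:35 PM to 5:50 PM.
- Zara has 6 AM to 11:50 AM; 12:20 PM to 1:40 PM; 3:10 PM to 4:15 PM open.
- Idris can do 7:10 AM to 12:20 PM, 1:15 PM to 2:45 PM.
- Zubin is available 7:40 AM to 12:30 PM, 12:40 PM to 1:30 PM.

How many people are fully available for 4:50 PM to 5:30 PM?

Yosef and Ravi can make the full 16:50-17:30 slot — that's 2.

2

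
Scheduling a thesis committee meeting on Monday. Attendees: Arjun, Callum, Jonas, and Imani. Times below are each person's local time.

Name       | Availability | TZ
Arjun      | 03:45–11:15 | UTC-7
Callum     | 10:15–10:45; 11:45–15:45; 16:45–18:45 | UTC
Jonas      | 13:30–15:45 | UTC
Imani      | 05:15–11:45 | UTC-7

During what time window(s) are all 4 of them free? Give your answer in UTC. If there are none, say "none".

Arjun in UTC: 10:45-18:15 (add 7h to convert from UTC-7).
Callum in UTC: 10:15-10:45, 11:45-15:45, 16:45-18:45.
Jonas in UTC: 13:30-15:45.
Imani in UTC: 12:15-18:45 (add 7h to convert from UTC-7).
Arjun ∩ Callum: 11:45-15:45, 16:45-18:15.
Arjun ∩ Callum ∩ Jonas: 13:30-15:45.
Arjun ∩ Callum ∩ Jonas ∩ Imani: 13:30-15:45.

13:30-15:45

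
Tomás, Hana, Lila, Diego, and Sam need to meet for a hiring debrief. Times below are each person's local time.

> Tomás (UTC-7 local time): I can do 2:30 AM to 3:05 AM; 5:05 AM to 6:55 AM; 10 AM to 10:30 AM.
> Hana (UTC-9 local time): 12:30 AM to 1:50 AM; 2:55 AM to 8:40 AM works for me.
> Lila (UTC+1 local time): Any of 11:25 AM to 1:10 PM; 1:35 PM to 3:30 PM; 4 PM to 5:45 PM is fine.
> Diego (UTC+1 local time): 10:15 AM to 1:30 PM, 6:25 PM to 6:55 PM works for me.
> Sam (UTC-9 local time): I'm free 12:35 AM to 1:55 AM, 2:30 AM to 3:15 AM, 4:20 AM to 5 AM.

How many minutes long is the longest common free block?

5

Tomás in UTC: 09:30-10:05, 12:05-13:55, 17:00-17:30 (add 7h to convert from UTC-7).
Hana in UTC: 09:30-10:50, 11:55-17:40 (add 9h to convert from UTC-9).
Lila in UTC: 10:25-12:10, 12:35-14:30, 15:00-16:45 (subtract 1h to convert from UTC+1).
Diego in UTC: 09:15-12:30, 17:25-17:55 (subtract 1h to convert from UTC+1).
Sam in UTC: 09:35-10:55, 11:30-12:15, 13:20-14:00 (add 9h to convert from UTC-9).
Tomás ∩ Hana: 09:30-10:05, 12:05-13:55, 17:00-17:30.
Tomás ∩ Hana ∩ Lila: 12:05-12:10, 12:35-13:55.
Tomás ∩ Hana ∩ Lila ∩ Diego: 12:05-12:10.
Tomás ∩ Hana ∩ Lila ∩ Diego ∩ Sam: 12:05-12:10.
Those are the intersection windows.
The longest is 12:05-12:10 at 5 minutes.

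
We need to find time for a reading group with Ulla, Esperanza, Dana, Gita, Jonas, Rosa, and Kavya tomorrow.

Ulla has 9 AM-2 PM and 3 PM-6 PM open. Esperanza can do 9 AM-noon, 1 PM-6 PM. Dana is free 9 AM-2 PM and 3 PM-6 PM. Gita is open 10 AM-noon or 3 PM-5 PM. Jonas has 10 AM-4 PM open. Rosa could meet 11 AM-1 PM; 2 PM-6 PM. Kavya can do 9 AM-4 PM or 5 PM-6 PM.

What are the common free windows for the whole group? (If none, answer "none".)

11:00-12:00, 15:00-16:00

Ulla ∩ Esperanza: 09:00-12:00, 13:00-14:00, 15:00-18:00.
Ulla ∩ Esperanza ∩ Dana: 09:00-12:00, 13:00-14:00, 15:00-18:00.
Ulla ∩ Esperanza ∩ Dana ∩ Gita: 10:00-12:00, 15:00-17:00.
Ulla ∩ Esperanza ∩ Dana ∩ Gita ∩ Jonas: 10:00-12:00, 15:00-16:00.
Ulla ∩ Esperanza ∩ Dana ∩ Gita ∩ Jonas ∩ Rosa: 11:00-12:00, 15:00-16:00.
Ulla ∩ Esperanza ∩ Dana ∩ Gita ∩ Jonas ∩ Rosa ∩ Kavya: 11:00-12:00, 15:00-16:00.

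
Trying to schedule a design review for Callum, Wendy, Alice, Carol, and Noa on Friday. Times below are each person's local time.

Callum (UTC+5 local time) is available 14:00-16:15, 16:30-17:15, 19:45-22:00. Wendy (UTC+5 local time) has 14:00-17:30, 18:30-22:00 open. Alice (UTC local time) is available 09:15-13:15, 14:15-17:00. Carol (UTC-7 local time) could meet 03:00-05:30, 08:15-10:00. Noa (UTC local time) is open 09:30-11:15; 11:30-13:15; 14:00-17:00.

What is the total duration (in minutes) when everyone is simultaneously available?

225

Callum in UTC: 09:00-11:15, 11:30-12:15, 14:45-17:00 (subtract 5h to convert from UTC+5).
Wendy in UTC: 09:00-12:30, 13:30-17:00 (subtract 5h to convert from UTC+5).
Alice in UTC: 09:15-13:15, 14:15-17:00.
Carol in UTC: 10:00-12:30, 15:15-17:00 (add 7h to convert from UTC-7).
Noa in UTC: 09:30-11:15, 11:30-13:15, 14:00-17:00.
Callum ∩ Wendy: 09:00-11:15, 11:30-12:15, 14:45-17:00.
Callum ∩ Wendy ∩ Alice: 09:15-11:15, 11:30-12:15, 14:45-17:00.
Callum ∩ Wendy ∩ Alice ∩ Carol: 10:00-11:15, 11:30-12:15, 15:15-17:00.
Callum ∩ Wendy ∩ Alice ∩ Carol ∩ Noa: 10:00-11:15, 11:30-12:15, 15:15-17:00.
Those are the intersection windows.
Summing the common windows: 75 + 45 + 105 = 225 minutes.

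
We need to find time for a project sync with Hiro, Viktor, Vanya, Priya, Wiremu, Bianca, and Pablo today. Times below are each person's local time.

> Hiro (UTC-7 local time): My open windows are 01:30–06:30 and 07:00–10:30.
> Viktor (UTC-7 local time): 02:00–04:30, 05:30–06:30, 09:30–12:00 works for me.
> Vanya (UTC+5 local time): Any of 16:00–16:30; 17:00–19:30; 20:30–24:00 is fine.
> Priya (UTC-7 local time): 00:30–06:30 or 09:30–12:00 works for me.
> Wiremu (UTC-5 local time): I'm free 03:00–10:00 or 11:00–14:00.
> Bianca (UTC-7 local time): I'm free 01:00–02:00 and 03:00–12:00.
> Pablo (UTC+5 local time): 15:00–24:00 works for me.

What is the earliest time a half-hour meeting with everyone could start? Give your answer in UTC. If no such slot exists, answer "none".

11:00

Hiro in UTC: 08:30-13:30, 14:00-17:30 (add 7h to convert from UTC-7).
Viktor in UTC: 09:00-11:30, 12:30-13:30, 16:30-19:00 (add 7h to convert from UTC-7).
Vanya in UTC: 11:00-11:30, 12:00-14:30, 15:30-19:00 (subtract 5h to convert from UTC+5).
Priya in UTC: 07:30-13:30, 16:30-19:00 (add 7h to convert from UTC-7).
Wiremu in UTC: 08:00-15:00, 16:00-19:00 (add 5h to convert from UTC-5).
Bianca in UTC: 08:00-09:00, 10:00-19:00 (add 7h to convert from UTC-7).
Pablo in UTC: 10:00-19:00 (subtract 5h to convert from UTC+5).
Hiro ∩ Viktor: 09:00-11:30, 12:30-13:30, 16:30-17:30.
Hiro ∩ Viktor ∩ Vanya: 11:00-11:30, 12:30-13:30, 16:30-17:30.
Hiro ∩ Viktor ∩ Vanya ∩ Priya: 11:00-11:30, 12:30-13:30, 16:30-17:30.
Hiro ∩ Viktor ∩ Vanya ∩ Priya ∩ Wiremu: 11:00-11:30, 12:30-13:30, 16:30-17:30.
Hiro ∩ Viktor ∩ Vanya ∩ Priya ∩ Wiremu ∩ Bianca: 11:00-11:30, 12:30-13:30, 16:30-17:30.
Hiro ∩ Viktor ∩ Vanya ∩ Priya ∩ Wiremu ∩ Bianca ∩ Pablo: 11:00-11:30, 12:30-13:30, 16:30-17:30.
The first common window of at least 30 minutes is 11:00-11:30, so the earliest start is 11:00.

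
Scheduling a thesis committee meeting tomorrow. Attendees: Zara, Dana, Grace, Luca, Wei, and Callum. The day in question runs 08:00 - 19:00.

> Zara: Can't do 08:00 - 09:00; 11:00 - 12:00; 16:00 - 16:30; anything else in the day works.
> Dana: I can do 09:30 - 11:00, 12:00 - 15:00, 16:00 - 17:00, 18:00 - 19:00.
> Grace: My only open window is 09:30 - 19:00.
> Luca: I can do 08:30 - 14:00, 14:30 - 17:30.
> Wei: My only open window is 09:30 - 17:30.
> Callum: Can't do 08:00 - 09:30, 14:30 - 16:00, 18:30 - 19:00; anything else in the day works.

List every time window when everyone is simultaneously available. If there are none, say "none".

Zara free: 09:00-11:00, 12:00-16:00, 16:30-19:00 (invert busy blocks within the working day).
Dana free: 09:30-11:00, 12:00-15:00, 16:00-17:00, 18:00-19:00.
Grace free: 09:30-19:00.
Luca free: 08:30-14:00, 14:30-17:30.
Wei free: 09:30-17:30.
Callum free: 09:30-14:30, 16:00-18:30 (invert busy blocks within the working day).
Zara ∩ Dana: 09:30-11:00, 12:00-15:00, 16:30-17:00, 18:00-19:00.
Zara ∩ Dana ∩ Grace: 09:30-11:00, 12:00-15:00, 16:30-17:00, 18:00-19:00.
Zara ∩ Dana ∩ Grace ∩ Luca: 09:30-11:00, 12:00-14:00, 14:30-15:00, 16:30-17:00.
Zara ∩ Dana ∩ Grace ∩ Luca ∩ Wei: 09:30-11:00, 12:00-14:00, 14:30-15:00, 16:30-17:00.
Zara ∩ Dana ∩ Grace ∩ Luca ∩ Wei ∩ Callum: 09:30-11:00, 12:00-14:00, 16:30-17:00.
Those are the intersection windows.

09:30-11:00, 12:00-14:00, 16:30-17:00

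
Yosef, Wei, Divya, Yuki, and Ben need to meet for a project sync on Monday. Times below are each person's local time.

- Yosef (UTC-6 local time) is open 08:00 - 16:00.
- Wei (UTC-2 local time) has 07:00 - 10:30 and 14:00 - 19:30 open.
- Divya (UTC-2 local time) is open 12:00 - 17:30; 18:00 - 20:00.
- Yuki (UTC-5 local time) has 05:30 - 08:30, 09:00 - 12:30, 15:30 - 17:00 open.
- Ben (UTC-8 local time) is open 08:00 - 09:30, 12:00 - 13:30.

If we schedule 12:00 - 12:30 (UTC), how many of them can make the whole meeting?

Yosef in UTC: 14:00-22:00 (add 6h to convert from UTC-6).
Wei in UTC: 09:00-12:30, 16:00-21:30 (add 2h to convert from UTC-2).
Divya in UTC: 14:00-19:30, 20:00-22:00 (add 2h to convert from UTC-2).
Yuki in UTC: 10:30-13:30, 14:00-17:30, 20:30-22:00 (add 5h to convert from UTC-5).
Ben in UTC: 16:00-17:30, 20:00-21:30 (add 8h to convert from UTC-8).
Wei and Yuki can make the full 12:00-12:30 slot — that's 2.

2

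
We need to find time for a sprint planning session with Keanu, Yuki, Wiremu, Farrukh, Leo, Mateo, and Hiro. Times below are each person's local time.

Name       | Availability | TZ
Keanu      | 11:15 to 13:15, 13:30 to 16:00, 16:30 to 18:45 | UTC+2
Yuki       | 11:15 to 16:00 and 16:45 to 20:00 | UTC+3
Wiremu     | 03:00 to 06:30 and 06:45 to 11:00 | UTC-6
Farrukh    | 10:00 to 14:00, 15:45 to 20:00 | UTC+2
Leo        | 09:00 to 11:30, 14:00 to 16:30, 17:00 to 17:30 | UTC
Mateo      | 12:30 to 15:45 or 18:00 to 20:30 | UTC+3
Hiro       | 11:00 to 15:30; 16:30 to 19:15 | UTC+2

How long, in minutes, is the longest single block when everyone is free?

Keanu in UTC: 09:15-11:15, 11:30-14:00, 14:30-16:45 (subtract 2h to convert from UTC+2).
Yuki in UTC: 08:15-13:00, 13:45-17:00 (subtract 3h to convert from UTC+3).
Wiremu in UTC: 09:00-12:30, 12:45-17:00 (add 6h to convert from UTC-6).
Farrukh in UTC: 08:00-12:00, 13:45-18:00 (subtract 2h to convert from UTC+2).
Leo in UTC: 09:00-11:30, 14:00-16:30, 17:00-17:30.
Mateo in UTC: 09:30-12:45, 15:00-17:30 (subtract 3h to convert from UTC+3).
Hiro in UTC: 09:00-13:30, 14:30-17:15 (subtract 2h to convert from UTC+2).
Keanu ∩ Yuki: 09:15-11:15, 11:30-13:00, 13:45-14:00, 14:30-16:45.
Keanu ∩ Yuki ∩ Wiremu: 09:15-11:15, 11:30-12:30, 12:45-13:00, 13:45-14:00, 14:30-16:45.
Keanu ∩ Yuki ∩ Wiremu ∩ Farrukh: 09:15-11:15, 11:30-12:00, 13:45-14:00, 14:30-16:45.
Keanu ∩ Yuki ∩ Wiremu ∩ Farrukh ∩ Leo: 09:15-11:15, 14:30-16:30.
Keanu ∩ Yuki ∩ Wiremu ∩ Farrukh ∩ Leo ∩ Mateo: 09:30-11:15, 15:00-16:30.
Keanu ∩ Yuki ∩ Wiremu ∩ Farrukh ∩ Leo ∩ Mateo ∩ Hiro: 09:30-11:15, 15:00-16:30.
Those are the intersection windows.
The longest is 09:30-11:15 at 105 minutes.

105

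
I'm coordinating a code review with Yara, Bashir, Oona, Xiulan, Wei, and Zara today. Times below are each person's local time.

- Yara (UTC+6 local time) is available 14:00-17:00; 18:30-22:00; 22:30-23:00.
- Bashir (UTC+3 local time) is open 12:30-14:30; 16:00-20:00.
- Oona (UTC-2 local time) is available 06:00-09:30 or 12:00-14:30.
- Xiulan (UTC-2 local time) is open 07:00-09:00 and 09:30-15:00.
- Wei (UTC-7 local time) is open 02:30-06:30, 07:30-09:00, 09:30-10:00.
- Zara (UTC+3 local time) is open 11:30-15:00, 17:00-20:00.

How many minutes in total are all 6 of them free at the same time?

Yara in UTC: 08:00-11:00, 12:30-16:00, 16:30-17:00 (subtract 6h to convert from UTC+6).
Bashir in UTC: 09:30-11:30, 13:00-17:00 (subtract 3h to convert from UTC+3).
Oona in UTC: 08:00-11:30, 14:00-16:30 (add 2h to convert from UTC-2).
Xiulan in UTC: 09:00-11:00, 11:30-17:00 (add 2h to convert from UTC-2).
Wei in UTC: 09:30-13:30, 14:30-16:00, 16:30-17:00 (add 7h to convert from UTC-7).
Zara in UTC: 08:30-12:00, 14:00-17:00 (subtract 3h to convert from UTC+3).
Yara ∩ Bashir: 09:30-11:00, 13:00-16:00, 16:30-17:00.
Yara ∩ Bashir ∩ Oona: 09:30-11:00, 14:00-16:00.
Yara ∩ Bashir ∩ Oona ∩ Xiulan: 09:30-11:00, 14:00-16:00.
Yara ∩ Bashir ∩ Oona ∩ Xiulan ∩ Wei: 09:30-11:00, 14:30-16:00.
Yara ∩ Bashir ∩ Oona ∩ Xiulan ∩ Wei ∩ Zara: 09:30-11:00, 14:30-16:00.
Summing the common windows: 90 + 90 = 180 minutes.

180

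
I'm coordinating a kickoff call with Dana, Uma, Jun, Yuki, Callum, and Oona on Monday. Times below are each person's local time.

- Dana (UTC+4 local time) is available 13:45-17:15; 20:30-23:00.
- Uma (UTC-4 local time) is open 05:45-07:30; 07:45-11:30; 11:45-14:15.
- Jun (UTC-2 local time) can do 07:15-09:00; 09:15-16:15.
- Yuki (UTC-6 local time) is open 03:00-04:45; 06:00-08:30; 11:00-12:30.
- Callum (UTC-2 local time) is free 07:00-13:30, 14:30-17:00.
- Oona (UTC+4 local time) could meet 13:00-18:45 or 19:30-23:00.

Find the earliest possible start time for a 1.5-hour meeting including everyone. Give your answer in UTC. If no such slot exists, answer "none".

Dana in UTC: 09:45-13:15, 16:30-19:00 (subtract 4h to convert from UTC+4).
Uma in UTC: 09:45-11:30, 11:45-15:30, 15:45-18:15 (add 4h to convert from UTC-4).
Jun in UTC: 09:15-11:00, 11:15-18:15 (add 2h to convert from UTC-2).
Yuki in UTC: 09:00-10:45, 12:00-14:30, 17:00-18:30 (add 6h to convert from UTC-6).
Callum in UTC: 09:00-15:30, 16:30-19:00 (add 2h to convert from UTC-2).
Oona in UTC: 09:00-14:45, 15:30-19:00 (subtract 4h to convert from UTC+4).
Dana ∩ Uma: 09:45-11:30, 11:45-13:15, 16:30-18:15.
Dana ∩ Uma ∩ Jun: 09:45-11:00, 11:15-11:30, 11:45-13:15, 16:30-18:15.
Dana ∩ Uma ∩ Jun ∩ Yuki: 09:45-10:45, 12:00-13:15, 17:00-18:15.
Dana ∩ Uma ∩ Jun ∩ Yuki ∩ Callum: 09:45-10:45, 12:00-13:15, 17:00-18:15.
Dana ∩ Uma ∩ Jun ∩ Yuki ∩ Callum ∩ Oona: 09:45-10:45, 12:00-13:15, 17:00-18:15.
So the common availability across everyone is 09:45-10:45, 12:00-13:15, 17:00-18:15.
No common window is at least 90 minutes long.

none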